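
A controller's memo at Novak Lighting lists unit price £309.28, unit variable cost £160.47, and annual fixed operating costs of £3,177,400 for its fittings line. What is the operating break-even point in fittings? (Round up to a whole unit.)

21,353 fittings

Each unit contributes £309.28 − £160.47 = £148.81.
Break-even volume = fixed costs ÷ CM per unit = £3,177,400 ÷ £148.81 = 21,352.06, so 21,353 fittings.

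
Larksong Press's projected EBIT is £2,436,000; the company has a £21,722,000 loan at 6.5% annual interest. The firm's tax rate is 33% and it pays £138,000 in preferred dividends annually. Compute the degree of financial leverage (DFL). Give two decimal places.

2.98

Interest = £1,411,930.00.
Preferred dividends grossed up pre-tax: £138,000 / (1 − 0.33) = £205,970.15.
DFL = EBIT ÷ [EBIT − I − D_p/(1−t)] = £2,436,000 ÷ [£2,436,000 − £1,411,930.00 − £205,970.15] = £2,436,000 ÷ £818,099.85 = 2.9776.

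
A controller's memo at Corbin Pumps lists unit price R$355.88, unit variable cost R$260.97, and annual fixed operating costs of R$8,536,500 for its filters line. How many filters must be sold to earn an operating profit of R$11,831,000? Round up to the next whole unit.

Contribution margin per unit = R$355.88 − R$260.97 = R$94.91.
Need Q such that Q × R$94.91 − R$8,536,500 = R$11,831,000, i.e. Q = R$20,367,500 / R$94.91 = 214,598.04 → 214,599.

214,599 filters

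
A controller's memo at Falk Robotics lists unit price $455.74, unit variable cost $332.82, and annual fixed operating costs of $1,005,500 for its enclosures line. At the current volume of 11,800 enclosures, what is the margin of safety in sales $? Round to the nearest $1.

Unit CM = price − variable cost = $455.74 − $332.82 = $122.92. Break-even units = $1,005,500 ÷ $122.92 = 8,180.12; break-even revenue = 8,180.12 × $455.74 = $3,728,006.59.
Current sales = 11,800 × $455.74 = $5,377,732.00.
Margin of safety = $5,377,732.00 − $3,728,006.59 = $1,649,725.

$1,649,725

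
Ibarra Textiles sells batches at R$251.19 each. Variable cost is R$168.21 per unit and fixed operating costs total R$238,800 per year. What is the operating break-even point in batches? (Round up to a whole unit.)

Contribution margin per unit = R$251.19 − R$168.21 = R$82.98.
Break-even Q = R$238,800 / R$82.98 = 2,877.80 → 2,878 batches.

2,878 batches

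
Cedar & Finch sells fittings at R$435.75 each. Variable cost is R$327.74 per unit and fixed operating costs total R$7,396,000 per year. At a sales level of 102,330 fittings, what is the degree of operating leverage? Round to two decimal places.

Total contribution margin = 102,330 × R$108.01 = R$11,052,663.30.
Operating income = contribution − fixed costs = R$11,052,663.30 − R$7,396,000 = R$3,656,663.30.
DOL = contribution ÷ EBIT = R$11,052,663.30 ÷ R$3,656,663.30 = 3.0226.

3.02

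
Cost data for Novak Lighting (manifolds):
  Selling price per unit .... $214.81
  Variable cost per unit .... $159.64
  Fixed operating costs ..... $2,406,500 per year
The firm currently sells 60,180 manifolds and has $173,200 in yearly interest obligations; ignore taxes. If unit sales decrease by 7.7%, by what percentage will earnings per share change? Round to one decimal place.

-34.5%

At 60,180 units, contribution = 60,180 × $55.17 = $3,320,130.60.
Operating income = contribution − fixed costs = $3,320,130.60 − $2,406,500 = $913,630.60.
After interest of $173,200.00, pre-tax earnings = $740,430.60.
Degree of combined leverage = contribution ÷ (EBIT − I) = $3,320,130.60 ÷ $740,430.60 = 4.4841.
%ΔEPS = DCL × %ΔSales = 4.4841 × -7.7% = -34.5%.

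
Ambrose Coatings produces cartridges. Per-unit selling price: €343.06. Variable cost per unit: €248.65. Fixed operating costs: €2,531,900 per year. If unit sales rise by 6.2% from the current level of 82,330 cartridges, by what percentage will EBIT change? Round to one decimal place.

+9.2%

At 82,330 units, contribution = 82,330 × €94.41 = €7,772,775.30.
Operating income = contribution − fixed costs = €7,772,775.30 − €2,531,900 = €5,240,875.30.
DOL = contribution ÷ EBIT = €7,772,775.30 ÷ €5,240,875.30 = 1.4831.
%ΔEBIT = DOL × %ΔSales = 1.4831 × +6.2% = +9.2%.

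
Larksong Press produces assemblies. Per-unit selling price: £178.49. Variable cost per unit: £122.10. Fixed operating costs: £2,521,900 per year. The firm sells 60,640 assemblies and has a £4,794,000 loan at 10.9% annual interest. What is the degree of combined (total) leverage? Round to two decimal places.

9.12

At 60,640 units, contribution = 60,640 × £56.39 = £3,419,489.60.
Subtracting fixed costs: EBIT = £3,419,489.60 − £2,521,900 = £897,589.60. Interest = £522,546.00, so EBIT − I = £375,043.60.
Degree of total leverage = total CM / (EBIT − interest) = £3,419,489.60 / £375,043.60 = 9.1176.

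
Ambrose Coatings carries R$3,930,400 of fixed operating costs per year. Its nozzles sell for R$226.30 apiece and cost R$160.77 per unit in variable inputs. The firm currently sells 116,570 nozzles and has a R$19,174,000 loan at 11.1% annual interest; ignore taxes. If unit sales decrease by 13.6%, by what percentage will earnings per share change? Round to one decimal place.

-65.7%

Total contribution margin = 116,570 × R$65.53 = R$7,638,832.10.
EBIT = R$7,638,832.10 − R$3,930,400 = R$3,708,432.10.
After interest of R$2,128,314.00, pre-tax earnings = R$1,580,118.10.
DCL = total CM / (EBIT − I) = R$7,638,832.10 / R$1,580,118.10 = 4.8343.
%ΔEPS = DCL × %ΔSales = 4.8343 × -13.6% = -65.7%.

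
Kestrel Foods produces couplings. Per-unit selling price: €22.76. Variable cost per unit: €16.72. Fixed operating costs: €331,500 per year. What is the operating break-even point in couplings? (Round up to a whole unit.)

Each unit contributes €22.76 − €16.72 = €6.04.
Units to break even: €331,500 ÷ €6.04 = 54,884.11, rounded up to 54,885.

54,885 couplings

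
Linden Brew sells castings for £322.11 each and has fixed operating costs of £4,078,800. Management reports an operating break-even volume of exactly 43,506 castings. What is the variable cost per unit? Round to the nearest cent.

Contribution per unit must be FC / Q = £4,078,800 / 43,506 = £93.7526.
Hence VC = price − CM = £322.11 − £93.7526 = £228.36.

£228.36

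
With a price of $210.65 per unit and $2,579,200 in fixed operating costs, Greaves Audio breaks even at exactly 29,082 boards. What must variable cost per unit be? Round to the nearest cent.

At break-even, FC = Q × (P − VC), so P − VC = $2,579,200 ÷ 29,082 = $88.6872.
Variable cost per unit = $210.65 − $88.6872 = $121.96.

$121.96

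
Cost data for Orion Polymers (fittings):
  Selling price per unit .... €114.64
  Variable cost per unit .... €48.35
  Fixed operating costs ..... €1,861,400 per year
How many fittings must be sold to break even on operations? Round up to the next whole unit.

Contribution margin per unit = €114.64 − €48.35 = €66.29.
Break-even volume = fixed costs ÷ CM per unit = €1,861,400 ÷ €66.29 = 28,079.65, so 28,080 fittings.

28,080 fittings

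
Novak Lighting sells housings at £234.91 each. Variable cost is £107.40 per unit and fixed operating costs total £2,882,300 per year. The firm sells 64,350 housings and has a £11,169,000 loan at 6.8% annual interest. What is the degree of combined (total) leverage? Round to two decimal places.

Total contribution margin = 64,350 × £127.51 = £8,205,268.50.
EBIT = £8,205,268.50 − £2,882,300 = £5,322,968.50. Interest = £759,492.00.
DOL = £8,205,268.50 ÷ £5,322,968.50 = 1.5415; DFL = £5,322,968.50 ÷ £4,563,476.50 = 1.1664.
DCL = DOL × DFL = 1.5415 × 1.1664 = 1.7980.

1.80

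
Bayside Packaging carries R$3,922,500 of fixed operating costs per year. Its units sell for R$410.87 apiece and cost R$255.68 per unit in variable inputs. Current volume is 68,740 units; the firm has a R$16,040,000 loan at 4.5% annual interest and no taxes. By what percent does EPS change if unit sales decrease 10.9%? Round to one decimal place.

At 68,740 units, contribution = 68,740 × R$155.19 = R$10,667,760.60.
Subtracting fixed costs: EBIT = R$10,667,760.60 − R$3,922,500 = R$6,745,260.60.
Interest = R$721,800.00, so EBIT − I = R$6,023,460.60.
Degree of combined leverage = contribution ÷ (EBIT − I) = R$10,667,760.60 ÷ R$6,023,460.60 = 1.7710.
%ΔEPS = DCL × %ΔSales = 1.7710 × -10.9% = -19.3%.

-19.3%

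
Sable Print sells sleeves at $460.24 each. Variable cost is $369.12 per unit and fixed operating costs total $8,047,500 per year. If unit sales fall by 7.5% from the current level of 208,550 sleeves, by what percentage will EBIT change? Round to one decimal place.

-13.0%

Total contribution margin = 208,550 × $91.12 = $19,003,076.00.
Operating income = contribution − fixed costs = $19,003,076.00 − $8,047,500 = $10,955,576.00.
DOL = contribution ÷ EBIT = $19,003,076.00 ÷ $10,955,576.00 = 1.7346.
%ΔEBIT = DOL × %ΔSales = 1.7346 × -7.5% = -13.0%.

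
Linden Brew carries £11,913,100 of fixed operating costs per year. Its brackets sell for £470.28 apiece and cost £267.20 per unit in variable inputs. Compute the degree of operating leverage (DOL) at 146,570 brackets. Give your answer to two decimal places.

1.67

At 146,570 units, contribution = 146,570 × £203.08 = £29,765,435.60.
EBIT = £29,765,435.60 − £11,913,100 = £17,852,335.60.
DOL = contribution ÷ EBIT = £29,765,435.60 ÷ £17,852,335.60 = 1.6673.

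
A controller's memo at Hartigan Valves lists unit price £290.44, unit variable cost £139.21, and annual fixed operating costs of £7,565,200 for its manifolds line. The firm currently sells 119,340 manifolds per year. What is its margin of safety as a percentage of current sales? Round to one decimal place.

58.1%

Contribution margin per unit = £290.44 − £139.21 = £151.23. Break-even units = £7,565,200 ÷ £151.23 = 50,024.47; break-even revenue = 50,024.47 × £290.44 = £14,529,105.92.
Actual sales revenue = 119,340 × £290.44 = £34,661,109.60.
Margin of safety = (£34,661,109.60 − £14,529,105.92) ÷ £34,661,109.60 = 58.1%.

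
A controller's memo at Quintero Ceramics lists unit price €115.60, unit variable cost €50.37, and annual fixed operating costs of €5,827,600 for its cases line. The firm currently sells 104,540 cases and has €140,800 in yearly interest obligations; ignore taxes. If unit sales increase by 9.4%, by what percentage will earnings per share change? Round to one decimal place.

Contribution at this volume is 104,540 × €65.23 = €6,819,144.20.
EBIT = €6,819,144.20 − €5,827,600 = €991,544.20.
Interest = €140,800.00, so EBIT − I = €850,744.20.
Degree of combined leverage = contribution ÷ (EBIT − I) = €6,819,144.20 ÷ €850,744.20 = 8.0155.
%ΔEPS = DCL × %ΔSales = 8.0155 × +9.4% = +75.3%.

+75.3%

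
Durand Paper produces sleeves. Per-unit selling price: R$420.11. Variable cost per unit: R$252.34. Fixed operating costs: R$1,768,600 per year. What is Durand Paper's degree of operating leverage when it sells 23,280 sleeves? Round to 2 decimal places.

1.83

At 23,280 units, contribution = 23,280 × R$167.77 = R$3,905,685.60.
EBIT = R$3,905,685.60 − R$1,768,600 = R$2,137,085.60.
So DOL = total CM / EBIT = R$3,905,685.60 / R$2,137,085.60 = 1.8276.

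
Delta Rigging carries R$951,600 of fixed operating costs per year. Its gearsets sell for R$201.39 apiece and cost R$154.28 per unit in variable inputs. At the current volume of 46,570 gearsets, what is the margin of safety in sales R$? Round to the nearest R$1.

R$5,310,748

Unit CM = price − variable cost = R$201.39 − R$154.28 = R$47.11. Break-even units = R$951,600 ÷ R$47.11 = 20,199.53; break-even revenue = 20,199.53 × R$201.39 = R$4,067,983.95.
Current sales = 46,570 × R$201.39 = R$9,378,732.30.
Margin of safety = R$9,378,732.30 − R$4,067,983.95 = R$5,310,748.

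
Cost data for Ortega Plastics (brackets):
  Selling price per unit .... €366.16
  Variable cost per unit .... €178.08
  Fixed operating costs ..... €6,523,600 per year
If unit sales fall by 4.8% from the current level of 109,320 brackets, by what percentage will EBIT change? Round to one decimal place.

Total contribution margin = 109,320 × €188.08 = €20,560,905.60.
EBIT = €20,560,905.60 − €6,523,600 = €14,037,305.60.
Degree of operating leverage = €20,560,905.60 / €14,037,305.60 = 1.4647.
So EBIT moves 1.4647 × (-4.8%) = -7.0%.

-7.0%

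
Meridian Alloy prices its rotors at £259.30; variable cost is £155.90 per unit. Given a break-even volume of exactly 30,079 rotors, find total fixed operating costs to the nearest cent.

£3,110,168.60

Each unit contributes £259.30 − £155.90 = £103.40.
Since BE = FC / CM, FC = 30,079 × £103.40 = £3,110,168.60.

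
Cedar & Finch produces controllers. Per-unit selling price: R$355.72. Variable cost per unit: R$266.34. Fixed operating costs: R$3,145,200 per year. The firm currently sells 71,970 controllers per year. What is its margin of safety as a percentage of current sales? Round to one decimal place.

51.1%

Unit CM = price − variable cost = R$355.72 − R$266.34 = R$89.38. Break-even units = R$3,145,200 ÷ R$89.38 = 35,189.08; break-even revenue = 35,189.08 × R$355.72 = R$12,517,459.66.
Current sales = 71,970 × R$355.72 = R$25,601,168.40.
Margin of safety = (R$25,601,168.40 − R$12,517,459.66) ÷ R$25,601,168.40 = 51.1%.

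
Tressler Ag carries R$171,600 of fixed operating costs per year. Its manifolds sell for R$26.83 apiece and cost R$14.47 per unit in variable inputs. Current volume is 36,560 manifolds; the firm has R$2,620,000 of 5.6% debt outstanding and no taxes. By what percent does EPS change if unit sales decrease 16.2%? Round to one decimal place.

Contribution at this volume is 36,560 × R$12.36 = R$451,881.60.
Operating income = contribution − fixed costs = R$451,881.60 − R$171,600 = R$280,281.60.
Interest = R$146,720.00, so EBIT − I = R$133,561.60.
DCL = total CM / (EBIT − I) = R$451,881.60 / R$133,561.60 = 3.3833.
%ΔEPS = DCL × %ΔSales = 3.3833 × -16.2% = -54.8%.

-54.8%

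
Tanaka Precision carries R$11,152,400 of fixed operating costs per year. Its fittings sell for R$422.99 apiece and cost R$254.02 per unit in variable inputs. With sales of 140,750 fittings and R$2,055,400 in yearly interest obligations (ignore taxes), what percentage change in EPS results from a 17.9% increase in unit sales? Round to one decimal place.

Total contribution margin = 140,750 × R$168.97 = R$23,782,527.50.
Subtracting fixed costs: EBIT = R$23,782,527.50 − R$11,152,400 = R$12,630,127.50.
Interest = R$2,055,400.00, so EBIT − I = R$10,574,727.50.
Degree of combined leverage = contribution ÷ (EBIT − I) = R$23,782,527.50 ÷ R$10,574,727.50 = 2.2490.
EPS therefore changes by 2.2490 × (+17.9%) = +40.3%.

+40.3%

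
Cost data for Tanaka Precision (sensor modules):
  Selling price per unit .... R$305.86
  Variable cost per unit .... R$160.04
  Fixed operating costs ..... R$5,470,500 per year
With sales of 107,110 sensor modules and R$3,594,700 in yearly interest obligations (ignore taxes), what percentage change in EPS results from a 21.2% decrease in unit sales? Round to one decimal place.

-50.5%

Contribution at this volume is 107,110 × R$145.82 = R$15,618,780.20.
EBIT = R$15,618,780.20 − R$5,470,500 = R$10,148,280.20.
After interest of R$3,594,700.00, pre-tax earnings = R$6,553,580.20.
Degree of combined leverage = contribution ÷ (EBIT − I) = R$15,618,780.20 ÷ R$6,553,580.20 = 2.3832.
EPS therefore changes by 2.3832 × (-21.2%) = -50.5%.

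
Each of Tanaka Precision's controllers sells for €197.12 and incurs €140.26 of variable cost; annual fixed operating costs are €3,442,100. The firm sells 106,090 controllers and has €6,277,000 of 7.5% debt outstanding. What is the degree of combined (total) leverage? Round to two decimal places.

At 106,090 units, contribution = 106,090 × €56.86 = €6,032,277.40.
EBIT = €6,032,277.40 − €3,442,100 = €2,590,177.40. Interest = €470,775.00.
DOL = €6,032,277.40 ÷ €2,590,177.40 = 2.3289; DFL = €2,590,177.40 ÷ €2,119,402.40 = 1.2221.
DCL = DOL × DFL = 2.3289 × 1.2221 = 2.8461.

2.85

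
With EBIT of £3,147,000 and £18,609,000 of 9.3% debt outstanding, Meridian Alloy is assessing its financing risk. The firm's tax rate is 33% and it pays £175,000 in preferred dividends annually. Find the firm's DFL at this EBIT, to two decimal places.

Annual interest charges come to £1,730,637.00.
Pre-tax preferred-dividend burden = £175,000 ÷ (1 − 0.33) = £261,194.03.
DFL = EBIT ÷ [EBIT − I − D_p/(1−t)] = £3,147,000 ÷ [£3,147,000 − £1,730,637.00 − £261,194.03] = £3,147,000 ÷ £1,155,168.97 = 2.7243.

2.72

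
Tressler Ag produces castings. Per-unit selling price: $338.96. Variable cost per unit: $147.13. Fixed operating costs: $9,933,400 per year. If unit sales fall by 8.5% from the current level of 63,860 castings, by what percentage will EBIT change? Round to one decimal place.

At 63,860 units, contribution = 63,860 × $191.83 = $12,250,263.80.
Subtracting fixed costs: EBIT = $12,250,263.80 − $9,933,400 = $2,316,863.80.
DOL = contribution ÷ EBIT = $12,250,263.80 ÷ $2,316,863.80 = 5.2874.
Operating income changes by 5.2874 × -8.5% = -44.9%.

-44.9%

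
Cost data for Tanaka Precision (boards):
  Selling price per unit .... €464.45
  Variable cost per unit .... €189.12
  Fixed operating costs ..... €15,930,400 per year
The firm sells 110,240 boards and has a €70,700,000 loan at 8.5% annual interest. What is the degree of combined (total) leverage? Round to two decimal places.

At 110,240 units, contribution = 110,240 × €275.33 = €30,352,379.20.
Operating income = contribution − fixed costs = €30,352,379.20 − €15,930,400 = €14,421,979.20. Interest = €6,009,500.00, so EBIT − I = €8,412,479.20.
DCL = contribution ÷ (EBIT − I) = €30,352,379.20 ÷ €8,412,479.20 = 3.6080.

3.61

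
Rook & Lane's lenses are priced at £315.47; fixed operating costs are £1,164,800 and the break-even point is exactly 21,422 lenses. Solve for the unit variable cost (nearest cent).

£261.10

At break-even, FC = Q × (P − VC), so P − VC = £1,164,800 ÷ 21,422 = £54.3740.
Variable cost per unit = £315.47 − £54.3740 = £261.10.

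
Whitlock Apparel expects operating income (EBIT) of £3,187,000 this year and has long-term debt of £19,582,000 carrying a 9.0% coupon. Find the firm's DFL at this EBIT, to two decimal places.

Annual interest charges come to £1,762,380.00.
Degree of financial leverage = EBIT / (EBIT − interest) = £3,187,000 / £1,424,620.00 = 2.2371.

2.24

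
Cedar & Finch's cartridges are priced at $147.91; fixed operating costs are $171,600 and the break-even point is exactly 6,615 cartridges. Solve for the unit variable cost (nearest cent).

At break-even, FC = Q × (P − VC), so P − VC = $171,600 ÷ 6,615 = $25.9410.
Hence VC = price − CM = $147.91 − $25.9410 = $121.97.

$121.97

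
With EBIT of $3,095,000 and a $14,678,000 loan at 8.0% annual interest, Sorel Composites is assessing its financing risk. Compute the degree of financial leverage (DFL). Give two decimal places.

Interest = $1,174,240.00.
DFL = EBIT ÷ (EBIT − I) = $3,095,000 ÷ ($3,095,000 − $1,174,240.00) = $3,095,000 ÷ $1,920,760.00 = 1.6113.

1.61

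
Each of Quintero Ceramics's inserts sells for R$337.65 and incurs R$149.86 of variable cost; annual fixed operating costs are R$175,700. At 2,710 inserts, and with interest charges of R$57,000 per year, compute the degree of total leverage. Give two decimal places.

At 2,710 units, contribution = 2,710 × R$187.79 = R$508,910.90.
Operating income = contribution − fixed costs = R$508,910.90 − R$175,700 = R$333,210.90. Interest = R$57,000.00.
DOL = R$508,910.90 ÷ R$333,210.90 = 1.5273; DFL = R$333,210.90 ÷ R$276,210.90 = 1.2064.
Combined leverage = 1.5273 × 1.2064 = 1.8425.

1.84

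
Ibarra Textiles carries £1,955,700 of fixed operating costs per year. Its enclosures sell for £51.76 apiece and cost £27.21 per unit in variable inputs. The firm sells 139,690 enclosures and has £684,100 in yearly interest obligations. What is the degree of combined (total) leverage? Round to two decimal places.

4.34

At 139,690 units, contribution = 139,690 × £24.55 = £3,429,389.50.
Operating income = contribution − fixed costs = £3,429,389.50 − £1,955,700 = £1,473,689.50. Interest = £684,100.00.
DOL = £3,429,389.50 ÷ £1,473,689.50 = 2.3271; DFL = £1,473,689.50 ÷ £789,589.50 = 1.8664.
Combined leverage = 2.3271 × 1.8664 = 4.3433.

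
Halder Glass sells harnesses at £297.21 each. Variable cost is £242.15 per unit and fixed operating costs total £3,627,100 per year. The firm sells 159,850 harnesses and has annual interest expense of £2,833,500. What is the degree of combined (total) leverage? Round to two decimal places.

Total contribution margin = 159,850 × £55.06 = £8,801,341.00.
EBIT = £8,801,341.00 − £3,627,100 = £5,174,241.00. Interest = £2,833,500.00, so EBIT − I = £2,340,741.00.
Degree of total leverage = total CM / (EBIT − interest) = £8,801,341.00 / £2,340,741.00 = 3.7601.

3.76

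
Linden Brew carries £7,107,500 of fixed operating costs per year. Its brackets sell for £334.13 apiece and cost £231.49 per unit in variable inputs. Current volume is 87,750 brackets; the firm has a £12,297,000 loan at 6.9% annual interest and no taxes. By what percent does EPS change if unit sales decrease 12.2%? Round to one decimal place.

Contribution at this volume is 87,750 × £102.64 = £9,006,660.00.
EBIT = £9,006,660.00 − £7,107,500 = £1,899,160.00.
After interest of £848,493.00, pre-tax earnings = £1,050,667.00.
Degree of combined leverage = contribution ÷ (EBIT − I) = £9,006,660.00 ÷ £1,050,667.00 = 8.5723.
%ΔEPS = DCL × %ΔSales = 8.5723 × -12.2% = -104.6%.

-104.6%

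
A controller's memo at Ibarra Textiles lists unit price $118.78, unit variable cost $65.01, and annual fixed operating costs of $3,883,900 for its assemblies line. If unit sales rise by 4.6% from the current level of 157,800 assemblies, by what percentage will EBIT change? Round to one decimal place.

Contribution at this volume is 157,800 × $53.77 = $8,484,906.00.
Operating income = contribution − fixed costs = $8,484,906.00 − $3,883,900 = $4,601,006.00.
So DOL = total CM / EBIT = $8,484,906.00 / $4,601,006.00 = 1.8441.
%ΔEBIT = DOL × %ΔSales = 1.8441 × +4.6% = +8.5%.

+8.5%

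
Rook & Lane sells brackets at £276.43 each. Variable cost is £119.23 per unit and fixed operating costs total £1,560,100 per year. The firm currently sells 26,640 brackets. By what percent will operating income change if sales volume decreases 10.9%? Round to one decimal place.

Total contribution margin = 26,640 × £157.20 = £4,187,808.00.
Subtracting fixed costs: EBIT = £4,187,808.00 − £1,560,100 = £2,627,708.00.
DOL = contribution ÷ EBIT = £4,187,808.00 ÷ £2,627,708.00 = 1.5937.
%ΔEBIT = DOL × %ΔSales = 1.5937 × -10.9% = -17.4%.

-17.4%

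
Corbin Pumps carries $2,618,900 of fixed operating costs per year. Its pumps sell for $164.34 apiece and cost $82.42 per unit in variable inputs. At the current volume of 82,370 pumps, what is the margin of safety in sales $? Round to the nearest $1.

Each unit contributes $164.34 − $82.42 = $81.92. Break-even units = $2,618,900 ÷ $81.92 = 31,968.99; break-even revenue = 31,968.99 × $164.34 = $5,253,784.50.
Current sales = 82,370 × $164.34 = $13,536,685.80.
Margin of safety = $13,536,685.80 − $5,253,784.50 = $8,282,901.

$8,282,901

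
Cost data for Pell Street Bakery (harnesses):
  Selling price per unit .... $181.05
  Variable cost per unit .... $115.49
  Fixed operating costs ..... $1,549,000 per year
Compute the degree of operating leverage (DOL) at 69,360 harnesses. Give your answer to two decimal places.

1.52

At 69,360 units, contribution = 69,360 × $65.56 = $4,547,241.60.
Subtracting fixed costs: EBIT = $4,547,241.60 − $1,549,000 = $2,998,241.60.
Degree of operating leverage = $4,547,241.60 / $2,998,241.60 = 1.5166.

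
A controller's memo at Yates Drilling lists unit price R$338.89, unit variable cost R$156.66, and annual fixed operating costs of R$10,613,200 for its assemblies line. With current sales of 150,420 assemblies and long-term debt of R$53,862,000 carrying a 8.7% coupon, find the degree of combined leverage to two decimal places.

Contribution at this volume is 150,420 × R$182.23 = R$27,411,036.60.
EBIT = R$27,411,036.60 − R$10,613,200 = R$16,797,836.60. Interest = R$4,685,994.00.
DOL = R$27,411,036.60 ÷ R$16,797,836.60 = 1.6318; DFL = R$16,797,836.60 ÷ R$12,111,842.60 = 1.3869.
Combined leverage = 1.6318 × 1.3869 = 2.2631.

2.26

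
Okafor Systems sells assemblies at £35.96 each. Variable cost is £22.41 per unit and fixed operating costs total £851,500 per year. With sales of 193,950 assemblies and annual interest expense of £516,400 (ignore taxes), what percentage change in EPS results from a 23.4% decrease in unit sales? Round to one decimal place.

At 193,950 units, contribution = 193,950 × £13.55 = £2,628,022.50.
Operating income = contribution − fixed costs = £2,628,022.50 − £851,500 = £1,776,522.50.
After interest of £516,400.00, pre-tax earnings = £1,260,122.50.
DCL = total CM / (EBIT − I) = £2,628,022.50 / £1,260,122.50 = 2.0855.
%ΔEPS = DCL × %ΔSales = 2.0855 × -23.4% = -48.8%.

-48.8%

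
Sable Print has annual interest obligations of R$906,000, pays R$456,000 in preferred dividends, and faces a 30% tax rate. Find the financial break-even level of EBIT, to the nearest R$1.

R$1,557,429

Preferred dividends are paid after tax, so their pre-tax equivalent is R$456,000 ÷ (1 − 0.30) = R$651,428.57.
EPS = 0 when EBIT covers interest plus the pre-tax preferred burden: R$906,000 + R$651,428.57 = R$1,557,428.57.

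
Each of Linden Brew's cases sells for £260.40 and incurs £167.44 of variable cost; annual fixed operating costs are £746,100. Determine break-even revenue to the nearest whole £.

£2,089,979

CM per unit = £260.40 − £167.44 = £92.96; CM ratio = £92.96 / £260.40 = 0.3570.
Break-even sales = FC ÷ CM ratio = £746,100 × £260.40 / £92.96 = £2,089,979.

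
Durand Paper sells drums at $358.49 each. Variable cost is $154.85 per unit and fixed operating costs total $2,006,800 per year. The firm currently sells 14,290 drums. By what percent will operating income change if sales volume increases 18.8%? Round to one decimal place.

At 14,290 units, contribution = 14,290 × $203.64 = $2,910,015.60.
EBIT = $2,910,015.60 − $2,006,800 = $903,215.60.
So DOL = total CM / EBIT = $2,910,015.60 / $903,215.60 = 3.2218.
%ΔEBIT = DOL × %ΔSales = 3.2218 × +18.8% = +60.6%.

+60.6%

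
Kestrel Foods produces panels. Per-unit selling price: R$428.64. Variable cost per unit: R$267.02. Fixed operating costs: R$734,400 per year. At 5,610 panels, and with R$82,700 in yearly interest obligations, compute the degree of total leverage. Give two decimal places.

Contribution at this volume is 5,610 × R$161.62 = R$906,688.20.
Operating income = contribution − fixed costs = R$906,688.20 − R$734,400 = R$172,288.20. Interest = R$82,700.00, so EBIT − I = R$89,588.20.
DCL = contribution ÷ (EBIT − I) = R$906,688.20 ÷ R$89,588.20 = 10.1206.

10.12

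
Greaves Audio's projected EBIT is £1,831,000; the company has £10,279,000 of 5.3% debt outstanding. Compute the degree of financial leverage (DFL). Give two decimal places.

1.42

Interest = £544,787.00.
DFL = EBIT ÷ (EBIT − I) = £1,831,000 ÷ (£1,831,000 − £544,787.00) = £1,831,000 ÷ £1,286,213.00 = 1.4236.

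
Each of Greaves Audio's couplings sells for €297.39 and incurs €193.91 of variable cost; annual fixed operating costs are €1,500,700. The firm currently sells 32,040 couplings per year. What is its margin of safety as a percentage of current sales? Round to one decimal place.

Each unit contributes €297.39 − €193.91 = €103.48. Break-even units = €1,500,700 ÷ €103.48 = 14,502.32; break-even revenue = 14,502.32 × €297.39 = €4,312,844.73.
Actual sales revenue = 32,040 × €297.39 = €9,528,375.60.
Margin of safety = (€9,528,375.60 − €4,312,844.73) ÷ €9,528,375.60 = 54.7%.

54.7%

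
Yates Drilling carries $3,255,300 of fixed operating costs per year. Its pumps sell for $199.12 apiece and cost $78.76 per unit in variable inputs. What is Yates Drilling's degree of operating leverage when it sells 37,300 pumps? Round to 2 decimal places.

Contribution at this volume is 37,300 × $120.36 = $4,489,428.00.
Operating income = contribution − fixed costs = $4,489,428.00 − $3,255,300 = $1,234,128.00.
Degree of operating leverage = $4,489,428.00 / $1,234,128.00 = 3.6377.

3.64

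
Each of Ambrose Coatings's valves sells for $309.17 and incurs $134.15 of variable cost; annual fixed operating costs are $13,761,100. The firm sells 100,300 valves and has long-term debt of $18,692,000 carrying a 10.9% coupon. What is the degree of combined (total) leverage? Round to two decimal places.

Contribution at this volume is 100,300 × $175.02 = $17,554,506.00.
Operating income = contribution − fixed costs = $17,554,506.00 − $13,761,100 = $3,793,406.00. Interest = $2,037,428.00, so EBIT − I = $1,755,978.00.
Degree of total leverage = total CM / (EBIT − interest) = $17,554,506.00 / $1,755,978.00 = 9.9970.

10.00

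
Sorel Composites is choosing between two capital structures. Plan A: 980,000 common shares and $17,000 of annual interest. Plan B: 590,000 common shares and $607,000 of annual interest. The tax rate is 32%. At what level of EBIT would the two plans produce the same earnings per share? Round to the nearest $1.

$1,499,564

Set EPS_A = EPS_B: (EBIT − $17,000)(1 − 0.32) ÷ 980,000 = (EBIT − $607,000)(1 − 0.32) ÷ 590,000.
The (1 − t) factor cancels: (EBIT − 17,000) × 590,000 = (EBIT − 607,000) × 980,000.
Solving, EBIT = (607,000·980,000 − 17,000·590,000) / (980,000 − 590,000) = 584,830,000,000 / 390,000 = 1,499,564.10.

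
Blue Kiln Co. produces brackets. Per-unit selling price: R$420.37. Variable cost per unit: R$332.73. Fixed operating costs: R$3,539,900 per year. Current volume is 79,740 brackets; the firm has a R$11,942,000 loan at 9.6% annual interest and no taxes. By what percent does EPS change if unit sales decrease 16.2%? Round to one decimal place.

Total contribution margin = 79,740 × R$87.64 = R$6,988,413.60.
Subtracting fixed costs: EBIT = R$6,988,413.60 − R$3,539,900 = R$3,448,513.60.
After interest of R$1,146,432.00, pre-tax earnings = R$2,302,081.60.
Degree of combined leverage = contribution ÷ (EBIT − I) = R$6,988,413.60 ÷ R$2,302,081.60 = 3.0357.
%ΔEPS = DCL × %ΔSales = 3.0357 × -16.2% = -49.2%.

-49.2%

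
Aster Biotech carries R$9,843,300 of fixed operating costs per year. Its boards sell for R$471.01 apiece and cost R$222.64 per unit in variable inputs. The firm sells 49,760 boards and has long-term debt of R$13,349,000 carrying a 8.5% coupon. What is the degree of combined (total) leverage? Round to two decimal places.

Total contribution margin = 49,760 × R$248.37 = R$12,358,891.20.
Operating income = contribution − fixed costs = R$12,358,891.20 − R$9,843,300 = R$2,515,591.20. Interest = R$1,134,665.00.
DOL = R$12,358,891.20 ÷ R$2,515,591.20 = 4.9129; DFL = R$2,515,591.20 ÷ R$1,380,926.20 = 1.8217.
Combined leverage = 4.9129 × 1.8217 = 8.9498.

8.95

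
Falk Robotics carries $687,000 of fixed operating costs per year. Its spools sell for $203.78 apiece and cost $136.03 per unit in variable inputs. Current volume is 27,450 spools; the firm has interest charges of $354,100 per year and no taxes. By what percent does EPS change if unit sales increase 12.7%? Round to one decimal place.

At 27,450 units, contribution = 27,450 × $67.75 = $1,859,737.50.
EBIT = $1,859,737.50 − $687,000 = $1,172,737.50.
Interest = $354,100.00, so EBIT − I = $818,637.50.
DCL = total CM / (EBIT − I) = $1,859,737.50 / $818,637.50 = 2.2717.
EPS therefore changes by 2.2717 × (+12.7%) = +28.9%.

+28.9%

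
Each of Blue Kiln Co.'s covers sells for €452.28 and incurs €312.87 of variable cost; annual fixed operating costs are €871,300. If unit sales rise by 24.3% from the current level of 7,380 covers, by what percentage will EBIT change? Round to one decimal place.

+158.7%

At 7,380 units, contribution = 7,380 × €139.41 = €1,028,845.80.
EBIT = €1,028,845.80 − €871,300 = €157,545.80.
So DOL = total CM / EBIT = €1,028,845.80 / €157,545.80 = 6.5305.
So EBIT moves 6.5305 × (+24.3%) = +158.7%.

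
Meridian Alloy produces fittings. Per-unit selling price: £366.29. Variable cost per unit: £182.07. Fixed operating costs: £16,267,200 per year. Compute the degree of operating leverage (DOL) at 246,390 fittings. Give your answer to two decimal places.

1.56

At 246,390 units, contribution = 246,390 × £184.22 = £45,389,965.80.
Operating income = contribution − fixed costs = £45,389,965.80 − £16,267,200 = £29,122,765.80.
So DOL = total CM / EBIT = £45,389,965.80 / £29,122,765.80 = 1.5586.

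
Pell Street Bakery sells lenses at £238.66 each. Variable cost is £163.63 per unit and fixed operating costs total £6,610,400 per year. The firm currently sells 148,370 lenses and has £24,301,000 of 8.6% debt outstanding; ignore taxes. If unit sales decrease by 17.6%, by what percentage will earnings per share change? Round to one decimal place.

-80.6%

At 148,370 units, contribution = 148,370 × £75.03 = £11,132,201.10.
Subtracting fixed costs: EBIT = £11,132,201.10 − £6,610,400 = £4,521,801.10.
Interest = £2,089,886.00, so EBIT − I = £2,431,915.10.
Degree of combined leverage = contribution ÷ (EBIT − I) = £11,132,201.10 ÷ £2,431,915.10 = 4.5775.
EPS therefore changes by 4.5775 × (-17.6%) = -80.6%.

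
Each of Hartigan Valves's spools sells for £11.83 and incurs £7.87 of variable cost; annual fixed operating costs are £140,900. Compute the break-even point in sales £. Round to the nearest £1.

£420,921

CM per unit = £11.83 − £7.87 = £3.96; CM ratio = £3.96 / £11.83 = 0.3347.
Break-even sales = FC ÷ CM ratio = £140,900 × £11.83 / £3.96 = £420,921.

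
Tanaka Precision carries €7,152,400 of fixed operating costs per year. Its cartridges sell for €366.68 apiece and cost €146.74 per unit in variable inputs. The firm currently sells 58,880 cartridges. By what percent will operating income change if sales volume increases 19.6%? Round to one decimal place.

+43.8%

Contribution at this volume is 58,880 × €219.94 = €12,950,067.20.
Operating income = contribution − fixed costs = €12,950,067.20 − €7,152,400 = €5,797,667.20.
Degree of operating leverage = €12,950,067.20 / €5,797,667.20 = 2.2337.
Operating income changes by 2.2337 × +19.6% = +43.8%.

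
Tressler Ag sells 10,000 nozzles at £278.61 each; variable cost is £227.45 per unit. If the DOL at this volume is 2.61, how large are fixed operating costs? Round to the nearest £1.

Contribution at this volume is 10,000 × £51.16 = £511,600.00.
DOL = contribution / EBIT, so EBIT = £511,600.00 / 2.61 = £196,015.33.
Fixed costs = CM − EBIT = £511,600.00 − £196,015.33 = £315,585.

£315,585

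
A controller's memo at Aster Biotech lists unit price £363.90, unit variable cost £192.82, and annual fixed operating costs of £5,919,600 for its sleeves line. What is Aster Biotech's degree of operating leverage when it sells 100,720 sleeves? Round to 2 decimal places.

At 100,720 units, contribution = 100,720 × £171.08 = £17,231,177.60.
Subtracting fixed costs: EBIT = £17,231,177.60 − £5,919,600 = £11,311,577.60.
DOL = contribution ÷ EBIT = £17,231,177.60 ÷ £11,311,577.60 = 1.5233.

1.52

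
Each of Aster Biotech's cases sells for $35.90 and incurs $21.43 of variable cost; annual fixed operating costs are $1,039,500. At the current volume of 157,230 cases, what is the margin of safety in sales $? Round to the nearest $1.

$3,065,563

Each unit contributes $35.90 − $21.43 = $14.47. Break-even units = $1,039,500 ÷ $14.47 = 71,838.29; break-even revenue = 71,838.29 × $35.90 = $2,578,994.47.
Current sales = 157,230 × $35.90 = $5,644,557.00.
Margin of safety = $5,644,557.00 − $2,578,994.47 = $3,065,563.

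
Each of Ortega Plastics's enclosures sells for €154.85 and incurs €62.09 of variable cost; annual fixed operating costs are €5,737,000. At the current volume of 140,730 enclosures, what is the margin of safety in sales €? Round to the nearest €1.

Unit CM = price − variable cost = €154.85 − €62.09 = €92.76. Break-even units = €5,737,000 ÷ €92.76 = 61,847.78; break-even revenue = 61,847.78 × €154.85 = €9,577,128.61.
Actual sales revenue = 140,730 × €154.85 = €21,792,040.50.
Margin of safety = €21,792,040.50 − €9,577,128.61 = €12,214,912.

€12,214,912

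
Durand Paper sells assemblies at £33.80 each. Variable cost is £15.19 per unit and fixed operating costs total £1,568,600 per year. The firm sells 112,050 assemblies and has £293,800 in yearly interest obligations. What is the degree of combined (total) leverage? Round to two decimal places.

9.36

Total contribution margin = 112,050 × £18.61 = £2,085,250.50.
Operating income = contribution − fixed costs = £2,085,250.50 − £1,568,600 = £516,650.50. Interest = £293,800.00, so EBIT − I = £222,850.50.
DCL = contribution ÷ (EBIT − I) = £2,085,250.50 ÷ £222,850.50 = 9.3572.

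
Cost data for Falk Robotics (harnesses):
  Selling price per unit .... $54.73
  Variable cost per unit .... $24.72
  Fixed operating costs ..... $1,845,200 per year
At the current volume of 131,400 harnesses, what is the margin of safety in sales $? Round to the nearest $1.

Unit CM = price − variable cost = $54.73 − $24.72 = $30.01. Break-even units = $1,845,200 ÷ $30.01 = 61,486.17; break-even revenue = 61,486.17 × $54.73 = $3,365,138.15.
Actual sales revenue = 131,400 × $54.73 = $7,191,522.00.
Margin of safety = $7,191,522.00 − $3,365,138.15 = $3,826,384.

$3,826,384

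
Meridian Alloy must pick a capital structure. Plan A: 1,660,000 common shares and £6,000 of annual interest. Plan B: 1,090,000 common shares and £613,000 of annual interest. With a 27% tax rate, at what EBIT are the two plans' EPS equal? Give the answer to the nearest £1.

£1,773,754

At indifference, (EBIT − 6,000)(1 − t)/1,660,000 = (EBIT − 613,000)(1 − t)/1,090,000.
Cancelling (1 − t) and cross-multiplying: 1,090,000·(EBIT − 6,000) = 1,660,000·(EBIT − 613,000).
EBIT × (1,660,000 − 1,090,000) = 613,000 × 1,660,000 − 6,000 × 1,090,000 = 1,011,040,000,000, so EBIT = 1,011,040,000,000 ÷ 570,000 = 1,773,754.39.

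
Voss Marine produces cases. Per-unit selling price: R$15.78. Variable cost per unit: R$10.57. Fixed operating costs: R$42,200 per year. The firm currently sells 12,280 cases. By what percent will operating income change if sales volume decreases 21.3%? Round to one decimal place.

At 12,280 units, contribution = 12,280 × R$5.21 = R$63,978.80.
Subtracting fixed costs: EBIT = R$63,978.80 − R$42,200 = R$21,778.80.
Degree of operating leverage = R$63,978.80 / R$21,778.80 = 2.9377.
%ΔEBIT = DOL × %ΔSales = 2.9377 × -21.3% = -62.6%.

-62.6%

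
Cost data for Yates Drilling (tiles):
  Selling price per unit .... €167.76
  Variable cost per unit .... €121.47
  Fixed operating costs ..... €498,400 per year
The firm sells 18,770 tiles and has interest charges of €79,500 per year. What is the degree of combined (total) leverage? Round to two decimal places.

Total contribution margin = 18,770 × €46.29 = €868,863.30.
EBIT = €868,863.30 − €498,400 = €370,463.30. Interest = €79,500.00, so EBIT − I = €290,963.30.
DCL = contribution ÷ (EBIT − I) = €868,863.30 ÷ €290,963.30 = 2.9862.

2.99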